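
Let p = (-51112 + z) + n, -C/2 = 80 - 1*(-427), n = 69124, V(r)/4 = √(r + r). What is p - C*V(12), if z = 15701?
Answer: 33713 + 8112*√6 ≈ 53583.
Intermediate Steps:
V(r) = 4*√2*√r (V(r) = 4*√(r + r) = 4*√(2*r) = 4*(√2*√r) = 4*√2*√r)
C = -1014 (C = -2*(80 - 1*(-427)) = -2*(80 + 427) = -2*507 = -1014)
p = 33713 (p = (-51112 + 15701) + 69124 = -35411 + 69124 = 33713)
p - C*V(12) = 33713 - (-1014)*4*√2*√12 = 33713 - (-1014)*4*√2*(2*√3) = 33713 - (-1014)*8*√6 = 33713 - (-8112)*√6 = 33713 + 8112*√6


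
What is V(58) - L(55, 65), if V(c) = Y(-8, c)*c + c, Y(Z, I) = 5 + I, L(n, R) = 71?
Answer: 3641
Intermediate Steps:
V(c) = c + c*(5 + c) (V(c) = (5 + c)*c + c = c*(5 + c) + c = c + c*(5 + c))
V(58) - L(55, 65) = 58*(6 + 58) - 1*71 = 58*64 - 71 = 3712 - 71 = 3641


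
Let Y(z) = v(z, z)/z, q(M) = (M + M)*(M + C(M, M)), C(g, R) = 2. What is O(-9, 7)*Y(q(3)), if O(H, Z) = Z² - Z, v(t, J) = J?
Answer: 42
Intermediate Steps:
q(M) = 2*M*(2 + M) (q(M) = (M + M)*(M + 2) = (2*M)*(2 + M) = 2*M*(2 + M))
Y(z) = 1 (Y(z) = z/z = 1)
O(-9, 7)*Y(q(3)) = (7*(-1 + 7))*1 = (7*6)*1 = 42*1 = 42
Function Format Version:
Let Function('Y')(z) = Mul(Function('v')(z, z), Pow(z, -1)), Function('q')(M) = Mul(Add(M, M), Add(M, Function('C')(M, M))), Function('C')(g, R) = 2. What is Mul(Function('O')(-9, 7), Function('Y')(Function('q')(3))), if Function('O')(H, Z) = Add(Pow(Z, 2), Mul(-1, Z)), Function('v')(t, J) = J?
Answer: 42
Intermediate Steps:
Function('q')(M) = Mul(2, M, Add(2, M)) (Function('q')(M) = Mul(Add(M, M), Add(M, 2)) = Mul(Mul(2, M), Add(2, M)) = Mul(2, M, Add(2, M)))
Function('Y')(z) = 1 (Function('Y')(z) = Mul(z, Pow(z, -1)) = 1)
Mul(Function('O')(-9, 7), Function('Y')(Function('q')(3))) = Mul(Mul(7, Add(-1, 7)), 1) = Mul(Mul(7, 6), 1) = Mul(42, 1) = 42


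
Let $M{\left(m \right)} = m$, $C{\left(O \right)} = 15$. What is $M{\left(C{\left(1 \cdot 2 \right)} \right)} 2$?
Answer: $30$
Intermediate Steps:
$M{\left(C{\left(1 \cdot 2 \right)} \right)} 2 = 15 \cdot 2 = 30$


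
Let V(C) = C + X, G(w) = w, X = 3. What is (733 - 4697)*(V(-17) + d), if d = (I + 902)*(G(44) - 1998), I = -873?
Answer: 224679520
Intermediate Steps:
d = -56666 (d = (-873 + 902)*(44 - 1998) = 29*(-1954) = -56666)
V(C) = 3 + C (V(C) = C + 3 = 3 + C)
(733 - 4697)*(V(-17) + d) = (733 - 4697)*((3 - 17) - 56666) = -3964*(-14 - 56666) = -3964*(-56680) = 224679520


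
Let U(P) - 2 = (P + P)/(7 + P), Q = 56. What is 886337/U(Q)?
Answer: 7977033/34 ≈ 2.3462e+5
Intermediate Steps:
U(P) = 2 + 2*P/(7 + P) (U(P) = 2 + (P + P)/(7 + P) = 2 + (2*P)/(7 + P) = 2 + 2*P/(7 + P))
886337/U(Q) = 886337/((2*(7 + 2*56)/(7 + 56))) = 886337/((2*(7 + 112)/63)) = 886337/((2*(1/63)*119)) = 886337/(34/9) = 886337*(9/34) = 7977033/34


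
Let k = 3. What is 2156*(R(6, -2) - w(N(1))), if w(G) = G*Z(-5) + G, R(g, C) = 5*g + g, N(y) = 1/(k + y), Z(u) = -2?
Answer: 78155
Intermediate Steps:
N(y) = 1/(3 + y)
R(g, C) = 6*g
w(G) = -G (w(G) = G*(-2) + G = -2*G + G = -G)
2156*(R(6, -2) - w(N(1))) = 2156*(6*6 - (-1)/(3 + 1)) = 2156*(36 - (-1)/4) = 2156*(36 - 1*(-¼)) = 2156*(36 + ¼) = 2156*(145/4) = 78155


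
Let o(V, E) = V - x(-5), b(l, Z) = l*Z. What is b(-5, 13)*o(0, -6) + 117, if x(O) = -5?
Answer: -208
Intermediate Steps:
b(l, Z) = Z*l
o(V, E) = 5 + V (o(V, E) = V - 1*(-5) = V + 5 = 5 + V)
b(-5, 13)*o(0, -6) + 117 = (13*(-5))*(5 + 0) + 117 = -65*5 + 117 = -325 + 117 = -208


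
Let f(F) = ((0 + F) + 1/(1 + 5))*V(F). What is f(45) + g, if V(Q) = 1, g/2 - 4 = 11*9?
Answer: 1507/6 ≈ 251.17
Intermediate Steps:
g = 206 (g = 8 + 2*(11*9) = 8 + 2*99 = 8 + 198 = 206)
f(F) = 1/6 + F (f(F) = ((0 + F) + 1/(1 + 5))*1 = (F + 1/6)*1 = (1/6 + F)*1 = 1/6 + F)
f(45) + g = (1/6 + 45) + 206 = 271/6 + 206 = 1507/6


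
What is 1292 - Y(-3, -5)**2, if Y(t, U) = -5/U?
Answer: 1291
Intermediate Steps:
1292 - Y(-3, -5)**2 = 1292 - (-5/(-5))**2 = 1292 - (-5*(-1/5))**2 = 1292 - 1*1**2 = 1292 - 1*1 = 1292 - 1 = 1291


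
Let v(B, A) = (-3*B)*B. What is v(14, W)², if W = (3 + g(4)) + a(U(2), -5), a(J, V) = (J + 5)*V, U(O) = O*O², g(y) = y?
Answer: 345744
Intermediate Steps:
U(O) = O³
a(J, V) = V*(5 + J) (a(J, V) = (5 + J)*V = V*(5 + J))
W = -58 (W = (3 + 4) - 5*(5 + 2³) = 7 - 5*(5 + 8) = 7 - 5*13 = 7 - 65 = -58)
v(B, A) = -3*B²
v(14, W)² = (-3*14²)² = (-3*196)² = (-588)² = 345744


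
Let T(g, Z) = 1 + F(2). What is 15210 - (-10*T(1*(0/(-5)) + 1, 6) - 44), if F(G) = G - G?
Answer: 15264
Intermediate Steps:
F(G) = 0
T(g, Z) = 1 (T(g, Z) = 1 + 0 = 1)
15210 - (-10*T(1*(0/(-5)) + 1, 6) - 44) = 15210 - (-10*1 - 44) = 15210 - (-10 - 44) = 15210 - 1*(-54) = 15210 + 54 = 15264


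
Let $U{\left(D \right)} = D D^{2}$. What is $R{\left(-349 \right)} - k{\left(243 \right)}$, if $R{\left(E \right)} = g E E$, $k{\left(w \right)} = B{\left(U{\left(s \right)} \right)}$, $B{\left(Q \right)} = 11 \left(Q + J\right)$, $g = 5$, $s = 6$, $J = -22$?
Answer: $606871$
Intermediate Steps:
$U{\left(D \right)} = D^{3}$
$B{\left(Q \right)} = -242 + 11 Q$ ($B{\left(Q \right)} = 11 \left(Q - 22\right) = 11 \left(-22 + Q\right) = -242 + 11 Q$)
$k{\left(w \right)} = 2134$ ($k{\left(w \right)} = -242 + 11 \cdot 6^{3} = -242 + 11 \cdot 216 = -242 + 2376 = 2134$)
$R{\left(E \right)} = 5 E^{2}$ ($R{\left(E \right)} = 5 E E = 5 E^{2}$)
$R{\left(-349 \right)} - k{\left(243 \right)} = 5 \left(-349\right)^{2} - 2134 = 5 \cdot 121801 - 2134 = 609005 - 2134 = 606871$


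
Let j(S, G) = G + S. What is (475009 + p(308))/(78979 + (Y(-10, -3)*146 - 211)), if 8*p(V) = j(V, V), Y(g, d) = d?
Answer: 79181/13055 ≈ 6.0652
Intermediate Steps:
p(V) = V/4 (p(V) = (V + V)/8 = (2*V)/8 = V/4)
(475009 + p(308))/(78979 + (Y(-10, -3)*146 - 211)) = (475009 + (¼)*308)/(78979 + (-3*146 - 211)) = (475009 + 77)/(78979 + (-438 - 211)) = 475086/(78979 - 649) = 475086/78330 = 475086*(1/78330) = 79181/13055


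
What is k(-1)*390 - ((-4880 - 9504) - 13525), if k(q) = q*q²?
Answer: 27519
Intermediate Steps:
k(q) = q³
k(-1)*390 - ((-4880 - 9504) - 13525) = (-1)³*390 - ((-4880 - 9504) - 13525) = -1*390 - (-14384 - 13525) = -390 - 1*(-27909) = -390 + 27909 = 27519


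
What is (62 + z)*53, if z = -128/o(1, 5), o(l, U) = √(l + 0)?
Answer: -3498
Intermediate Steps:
o(l, U) = √l
z = -128 (z = -128/(√1) = -128/1 = -128*1 = -128)
(62 + z)*53 = (62 - 128)*53 = -66*53 = -3498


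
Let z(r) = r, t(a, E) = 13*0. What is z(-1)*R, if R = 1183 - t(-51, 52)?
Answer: -1183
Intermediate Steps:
t(a, E) = 0
R = 1183 (R = 1183 - 1*0 = 1183 + 0 = 1183)
z(-1)*R = -1*1183 = -1183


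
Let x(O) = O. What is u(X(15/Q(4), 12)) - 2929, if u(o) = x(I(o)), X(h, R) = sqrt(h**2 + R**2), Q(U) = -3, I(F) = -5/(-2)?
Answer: -5853/2 ≈ -2926.5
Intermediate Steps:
I(F) = 5/2 (I(F) = -5*(-1/2) = 5/2)
X(h, R) = sqrt(R**2 + h**2)
u(o) = 5/2
u(X(15/Q(4), 12)) - 2929 = 5/2 - 2929 = -5853/2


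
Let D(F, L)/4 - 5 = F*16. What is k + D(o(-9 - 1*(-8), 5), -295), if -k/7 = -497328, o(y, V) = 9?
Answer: 3481892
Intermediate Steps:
D(F, L) = 20 + 64*F (D(F, L) = 20 + 4*(F*16) = 20 + 4*(16*F) = 20 + 64*F)
k = 3481296 (k = -7*(-497328) = 3481296)
k + D(o(-9 - 1*(-8), 5), -295) = 3481296 + (20 + 64*9) = 3481296 + (20 + 576) = 3481296 + 596 = 3481892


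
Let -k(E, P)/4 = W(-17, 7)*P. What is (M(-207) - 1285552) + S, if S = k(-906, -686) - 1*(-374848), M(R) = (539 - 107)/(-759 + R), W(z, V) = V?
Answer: -143530928/161 ≈ -8.9150e+5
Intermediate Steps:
M(R) = 432/(-759 + R)
k(E, P) = -28*P
S = 394056 (S = -28*(-686) - 1*(-374848) = 19208 + 374848 = 394056)
(M(-207) - 1285552) + S = (432/(-759 - 207) - 1285552) + 394056 = (432/(-966) - 1285552) + 394056 = (432*(-1/966) - 1285552) + 394056 = (-72/161 - 1285552) + 394056 = -206973944/161 + 394056 = -143530928/161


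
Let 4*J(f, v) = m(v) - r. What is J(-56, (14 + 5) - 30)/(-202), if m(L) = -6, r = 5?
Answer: 11/808 ≈ 0.013614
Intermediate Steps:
J(f, v) = -11/4 (J(f, v) = (-6 - 1*5)/4 = (-6 - 5)/4 = (¼)*(-11) = -11/4)
J(-56, (14 + 5) - 30)/(-202) = -11/4/(-202) = -11/4*(-1/202) = 11/808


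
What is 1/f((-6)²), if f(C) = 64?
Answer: 1/64 ≈ 0.015625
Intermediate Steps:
1/f((-6)²) = 1/64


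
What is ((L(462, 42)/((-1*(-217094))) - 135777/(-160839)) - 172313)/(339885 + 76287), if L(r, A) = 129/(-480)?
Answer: -320888260402519759/775016181948637440 ≈ -0.41404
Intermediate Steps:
L(r, A) = -43/160 (L(r, A) = 129*(-1/480) = -43/160)
((L(462, 42)/((-1*(-217094))) - 135777/(-160839)) - 172313)/(339885 + 76287) = ((-43/(160*((-1*(-217094)))) - 135777/(-160839)) - 172313)/(339885 + 76287) = ((-43/160/217094 - 135777*(-1/160839)) - 172313)/416172 = ((-43/160*1/217094 + 45259/53613) - 172313)*(1/416172) = ((-43/34735040 + 45259/53613) - 172313)*(1/416172) = (1572070870001/1862249699520 - 172313)*(1/416172) = -320888260402519759/1862249699520*1/416172 = -320888260402519759/775016181948637440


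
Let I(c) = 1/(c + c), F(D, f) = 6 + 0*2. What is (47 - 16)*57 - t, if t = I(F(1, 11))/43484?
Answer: 922034735/521808 ≈ 1767.0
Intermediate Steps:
F(D, f) = 6 (F(D, f) = 6 + 0 = 6)
I(c) = 1/(2*c)
t = 1/521808 (t = ((½)/6)/43484 = ((½)*(⅙))*(1/43484) = (1/12)*(1/43484) = 1/521808 ≈ 1.9164e-6)
(47 - 16)*57 - t = (47 - 16)*57 - 1*1/521808 = 31*57 - 1/521808 = 1767 - 1/521808 = 922034735/521808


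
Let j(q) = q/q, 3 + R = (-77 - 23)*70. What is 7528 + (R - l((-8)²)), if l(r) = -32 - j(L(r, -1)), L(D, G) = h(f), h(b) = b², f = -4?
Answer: 558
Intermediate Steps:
R = -7003 (R = -3 + (-77 - 23)*70 = -3 - 100*70 = -3 - 7000 = -7003)
L(D, G) = 16 (L(D, G) = (-4)² = 16)
j(q) = 1
l(r) = -33 (l(r) = -32 - 1*1 = -32 - 1 = -33)
7528 + (R - l((-8)²)) = 7528 + (-7003 - 1*(-33)) = 7528 + (-7003 + 33) = 7528 - 6970 = 558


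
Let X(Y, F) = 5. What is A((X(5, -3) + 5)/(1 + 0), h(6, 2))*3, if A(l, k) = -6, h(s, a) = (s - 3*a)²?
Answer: -18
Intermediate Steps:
A((X(5, -3) + 5)/(1 + 0), h(6, 2))*3 = -6*3 = -18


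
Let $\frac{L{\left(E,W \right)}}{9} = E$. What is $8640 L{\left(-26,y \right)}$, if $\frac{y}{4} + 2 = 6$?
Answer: $-2021760$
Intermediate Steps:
$y = 16$ ($y = -8 + 4 \cdot 6 = -8 + 24 = 16$)
$L{\left(E,W \right)} = 9 E$
$8640 L{\left(-26,y \right)} = 8640 \cdot 9 \left(-26\right) = 8640 \left(-234\right) = -2021760$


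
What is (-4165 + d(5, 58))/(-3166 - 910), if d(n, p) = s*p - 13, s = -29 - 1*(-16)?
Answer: 1233/1019 ≈ 1.2100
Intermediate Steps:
s = -13 (s = -29 + 16 = -13)
d(n, p) = -13 - 13*p (d(n, p) = -13*p - 13 = -13 - 13*p)
(-4165 + d(5, 58))/(-3166 - 910) = (-4165 + (-13 - 13*58))/(-3166 - 910) = (-4165 + (-13 - 754))/(-4076) = (-4165 - 767)*(-1/4076) = -4932*(-1/4076) = 1233/1019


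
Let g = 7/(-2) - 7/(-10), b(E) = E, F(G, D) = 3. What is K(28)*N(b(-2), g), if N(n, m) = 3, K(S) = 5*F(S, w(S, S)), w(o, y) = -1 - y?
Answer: 45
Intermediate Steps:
K(S) = 15 (K(S) = 5*3 = 15)
g = -14/5 (g = 7*(-½) - 7*(-⅒) = -7/2 + 7/10 = -14/5 ≈ -2.8000)
K(28)*N(b(-2), g) = 15*3 = 45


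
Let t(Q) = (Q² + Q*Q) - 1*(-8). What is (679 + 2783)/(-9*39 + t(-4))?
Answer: -3462/311 ≈ -11.132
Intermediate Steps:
t(Q) = 8 + 2*Q² (t(Q) = (Q² + Q²) + 8 = 2*Q² + 8 = 8 + 2*Q²)
(679 + 2783)/(-9*39 + t(-4)) = (679 + 2783)/(-9*39 + (8 + 2*(-4)²)) = 3462/(-351 + (8 + 2*16)) = 3462/(-351 + (8 + 32)) = 3462/(-351 + 40) = 3462/(-311) = 3462*(-1/311) = -3462/311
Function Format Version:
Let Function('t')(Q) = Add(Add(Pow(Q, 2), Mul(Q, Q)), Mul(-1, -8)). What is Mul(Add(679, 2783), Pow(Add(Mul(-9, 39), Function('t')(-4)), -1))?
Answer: Rational(-3462, 311) ≈ -11.132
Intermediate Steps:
Function('t')(Q) = Add(8, Mul(2, Pow(Q, 2))) (Function('t')(Q) = Add(Add(Pow(Q, 2), Pow(Q, 2)), 8) = Add(Mul(2, Pow(Q, 2)), 8) = Add(8, Mul(2, Pow(Q, 2))))
Mul(Add(679, 2783), Pow(Add(Mul(-9, 39), Function('t')(-4)), -1)) = Mul(Add(679, 2783), Pow(Add(Mul(-9, 39), Add(8, Mul(2, Pow(-4, 2)))), -1)) = Mul(3462, Pow(Add(-351, Add(8, Mul(2, 16))), -1)) = Mul(3462, Pow(Add(-351, Add(8, 32)), -1)) = Mul(3462, Pow(Add(-351, 40), -1)) = Mul(3462, Pow(-311, -1)) = Mul(3462, Rational(-1, 311)) = Rational(-3462, 311)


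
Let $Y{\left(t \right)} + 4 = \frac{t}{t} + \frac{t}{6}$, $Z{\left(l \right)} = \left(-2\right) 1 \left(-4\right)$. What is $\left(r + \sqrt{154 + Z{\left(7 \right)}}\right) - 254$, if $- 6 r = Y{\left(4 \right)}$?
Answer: $- \frac{4565}{18} + 9 \sqrt{2} \approx -240.88$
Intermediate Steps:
$Z{\left(l \right)} = 8$ ($Z{\left(l \right)} = \left(-2\right) \left(-4\right) = 8$)
$Y{\left(t \right)} = -3 + \frac{t}{6}$ ($Y{\left(t \right)} = -4 + \left(\frac{t}{t} + \frac{t}{6}\right) = -4 + \left(1 + t \frac{1}{6}\right) = -4 + \left(1 + \frac{t}{6}\right) = -3 + \frac{t}{6}$)
$r = \frac{7}{18}$ ($r = - \frac{-3 + \frac{1}{6} \cdot 4}{6} = - \frac{-3 + \frac{2}{3}}{6} = \left(- \frac{1}{6}\right) \left(- \frac{7}{3}\right) = \frac{7}{18} \approx 0.38889$)
$\left(r + \sqrt{154 + Z{\left(7 \right)}}\right) - 254 = \left(\frac{7}{18} + \sqrt{154 + 8}\right) - 254 = \left(\frac{7}{18} + \sqrt{162}\right) - 254 = \left(\frac{7}{18} + 9 \sqrt{2}\right) - 254 = - \frac{4565}{18} + 9 \sqrt{2}$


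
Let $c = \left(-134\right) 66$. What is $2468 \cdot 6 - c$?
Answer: $23652$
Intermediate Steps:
$c = -8844$
$2468 \cdot 6 - c = 2468 \cdot 6 - -8844 = 14808 + 8844 = 23652$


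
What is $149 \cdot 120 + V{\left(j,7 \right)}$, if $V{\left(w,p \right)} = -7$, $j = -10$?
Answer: $17873$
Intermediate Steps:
$149 \cdot 120 + V{\left(j,7 \right)} = 149 \cdot 120 - 7 = 17880 - 7 = 17873$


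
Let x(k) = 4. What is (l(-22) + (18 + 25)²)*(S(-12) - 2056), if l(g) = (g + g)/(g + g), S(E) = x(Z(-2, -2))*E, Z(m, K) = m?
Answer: -3892400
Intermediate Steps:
S(E) = 4*E
l(g) = 1 (l(g) = (2*g)/((2*g)) = (2*g)*(1/(2*g)) = 1)
(l(-22) + (18 + 25)²)*(S(-12) - 2056) = (1 + (18 + 25)²)*(4*(-12) - 2056) = (1 + 43²)*(-48 - 2056) = (1 + 1849)*(-2104) = 1850*(-2104) = -3892400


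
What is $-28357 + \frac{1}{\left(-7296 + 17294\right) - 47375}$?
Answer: $- \frac{1059899590}{37377} \approx -28357.0$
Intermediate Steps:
$-28357 + \frac{1}{\left(-7296 + 17294\right) - 47375} = -28357 + \frac{1}{9998 - 47375} = -28357 + \frac{1}{-37377} = -28357 - \frac{1}{37377} = - \frac{1059899590}{37377}$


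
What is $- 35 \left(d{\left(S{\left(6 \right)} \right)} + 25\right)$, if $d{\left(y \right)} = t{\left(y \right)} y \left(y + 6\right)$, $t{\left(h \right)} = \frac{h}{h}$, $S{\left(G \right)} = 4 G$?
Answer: $-26075$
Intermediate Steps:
$t{\left(h \right)} = 1$
$d{\left(y \right)} = y \left(6 + y\right)$ ($d{\left(y \right)} = 1 y \left(y + 6\right) = 1 y \left(6 + y\right) = y \left(6 + y\right)$)
$- 35 \left(d{\left(S{\left(6 \right)} \right)} + 25\right) = - 35 \left(4 \cdot 6 \left(6 + 4 \cdot 6\right) + 25\right) = - 35 \left(24 \left(6 + 24\right) + 25\right) = - 35 \left(24 \cdot 30 + 25\right) = - 35 \left(720 + 25\right) = \left(-35\right) 745 = -26075$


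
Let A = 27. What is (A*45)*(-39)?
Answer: -47385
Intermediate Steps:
(A*45)*(-39) = (27*45)*(-39) = 1215*(-39) = -47385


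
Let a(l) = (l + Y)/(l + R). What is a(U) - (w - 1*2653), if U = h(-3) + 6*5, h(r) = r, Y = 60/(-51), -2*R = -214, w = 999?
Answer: 3768251/2278 ≈ 1654.2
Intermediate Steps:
R = 107 (R = -½*(-214) = 107)
Y = -20/17 (Y = 60*(-1/51) = -20/17 ≈ -1.1765)
U = 27 (U = -3 + 6*5 = -3 + 30 = 27)
a(l) = (-20/17 + l)/(107 + l) (a(l) = (l - 20/17)/(l + 107) = (-20/17 + l)/(107 + l))
a(U) - (w - 1*2653) = (-20/17 + 27)/(107 + 27) - (999 - 1*2653) = (439/17)/134 - (999 - 2653) = (1/134)*(439/17) - 1*(-1654) = 439/2278 + 1654 = 3768251/2278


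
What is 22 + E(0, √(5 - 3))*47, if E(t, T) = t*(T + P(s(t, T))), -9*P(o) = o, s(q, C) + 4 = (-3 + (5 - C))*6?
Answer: 22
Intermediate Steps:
s(q, C) = 8 - 6*C (s(q, C) = -4 + (-3 + (5 - C))*6 = -4 + (2 - C)*6 = -4 + (12 - 6*C) = 8 - 6*C)
P(o) = -o/9
E(t, T) = t*(-8/9 + 5*T/3) (E(t, T) = t*(T - (8 - 6*T)/9) = t*(T + (-8/9 + 2*T/3)) = t*(-8/9 + 5*T/3))
22 + E(0, √(5 - 3))*47 = 22 + ((⅑)*0*(-8 + 15*√(5 - 3)))*47 = 22 + ((⅑)*0*(-8 + 15*√2))*47 = 22 + 0*47 = 22 + 0 = 22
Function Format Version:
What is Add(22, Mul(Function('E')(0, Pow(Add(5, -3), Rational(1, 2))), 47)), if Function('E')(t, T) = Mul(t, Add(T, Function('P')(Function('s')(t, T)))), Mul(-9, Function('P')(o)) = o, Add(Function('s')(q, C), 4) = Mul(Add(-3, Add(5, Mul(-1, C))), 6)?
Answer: 22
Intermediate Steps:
Function('s')(q, C) = Add(8, Mul(-6, C)) (Function('s')(q, C) = Add(-4, Mul(Add(-3, Add(5, Mul(-1, C))), 6)) = Add(-4, Mul(Add(2, Mul(-1, C)), 6)) = Add(-4, Add(12, Mul(-6, C))) = Add(8, Mul(-6, C)))
Function('P')(o) = Mul(Rational(-1, 9), o)
Function('E')(t, T) = Mul(t, Add(Rational(-8, 9), Mul(Rational(5, 3), T))) (Function('E')(t, T) = Mul(t, Add(T, Mul(Rational(-1, 9), Add(8, Mul(-6, T))))) = Mul(t, Add(T, Add(Rational(-8, 9), Mul(Rational(2, 3), T)))) = Mul(t, Add(Rational(-8, 9), Mul(Rational(5, 3), T))))
Add(22, Mul(Function('E')(0, Pow(Add(5, -3), Rational(1, 2))), 47)) = Add(22, Mul(Mul(Rational(1, 9), 0, Add(-8, Mul(15, Pow(Add(5, -3), Rational(1, 2))))), 47)) = Add(22, Mul(Mul(Rational(1, 9), 0, Add(-8, Mul(15, Pow(2, Rational(1, 2))))), 47)) = Add(22, Mul(0, 47)) = Add(22, 0) = 22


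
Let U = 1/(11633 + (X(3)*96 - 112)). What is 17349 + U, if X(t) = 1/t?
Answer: 200432998/11553 ≈ 17349.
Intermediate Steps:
U = 1/11553 (U = 1/(11633 + (96/3 - 112)) = 1/(11633 + ((1/3)*96 - 112)) = 1/(11633 + (32 - 112)) = 1/(11633 - 80) = 1/11553 ≈ 8.6558e-5)
17349 + U = 17349 + 1/11553 = 200432998/11553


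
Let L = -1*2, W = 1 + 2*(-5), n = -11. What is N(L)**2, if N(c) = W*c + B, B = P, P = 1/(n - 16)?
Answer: 235225/729 ≈ 322.67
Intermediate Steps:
P = -1/27 (P = 1/(-11 - 16) = 1/(-27) = -1/27 ≈ -0.037037)
B = -1/27 ≈ -0.037037
W = -9 (W = 1 - 10 = -9)
L = -2
N(c) = -1/27 - 9*c (N(c) = -9*c - 1/27 = -1/27 - 9*c)
N(L)**2 = (-1/27 - 9*(-2))**2 = (-1/27 + 18)**2 = (485/27)**2 = 235225/729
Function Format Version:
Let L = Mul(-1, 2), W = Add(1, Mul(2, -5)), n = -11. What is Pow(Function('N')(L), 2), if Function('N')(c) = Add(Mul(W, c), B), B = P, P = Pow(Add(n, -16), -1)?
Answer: Rational(235225, 729) ≈ 322.67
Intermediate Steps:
P = Rational(-1, 27) (P = Pow(Add(-11, -16), -1) = Pow(-27, -1) = Rational(-1, 27) ≈ -0.037037)
B = Rational(-1, 27) ≈ -0.037037
W = -9 (W = Add(1, -10) = -9)
L = -2
Function('N')(c) = Add(Rational(-1, 27), Mul(-9, c)) (Function('N')(c) = Add(Mul(-9, c), Rational(-1, 27)) = Add(Rational(-1, 27), Mul(-9, c)))
Pow(Function('N')(L), 2) = Pow(Add(Rational(-1, 27), Mul(-9, -2)), 2) = Pow(Add(Rational(-1, 27), 18), 2) = Pow(Rational(485, 27), 2) = Rational(235225, 729)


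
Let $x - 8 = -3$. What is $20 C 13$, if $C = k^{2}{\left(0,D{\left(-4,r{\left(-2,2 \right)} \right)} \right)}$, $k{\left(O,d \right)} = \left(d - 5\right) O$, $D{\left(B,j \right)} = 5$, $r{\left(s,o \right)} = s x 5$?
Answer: $0$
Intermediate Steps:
$x = 5$ ($x = 8 - 3 = 5$)
$r{\left(s,o \right)} = 25 s$ ($r{\left(s,o \right)} = s 5 \cdot 5 = 5 s 5 = 25 s$)
$k{\left(O,d \right)} = O \left(-5 + d\right)$ ($k{\left(O,d \right)} = \left(-5 + d\right) O = O \left(-5 + d\right)$)
$C = 0$ ($C = \left(0 \left(-5 + 5\right)\right)^{2} = \left(0 \cdot 0\right)^{2} = 0^{2} = 0$)
$20 C 13 = 20 \cdot 0 \cdot 13 = 0 \cdot 13 = 0$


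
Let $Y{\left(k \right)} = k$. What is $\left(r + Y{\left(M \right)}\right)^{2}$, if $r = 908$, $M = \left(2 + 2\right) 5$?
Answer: $861184$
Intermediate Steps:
$M = 20$ ($M = 4 \cdot 5 = 20$)
$\left(r + Y{\left(M \right)}\right)^{2} = \left(908 + 20\right)^{2} = 928^{2} = 861184$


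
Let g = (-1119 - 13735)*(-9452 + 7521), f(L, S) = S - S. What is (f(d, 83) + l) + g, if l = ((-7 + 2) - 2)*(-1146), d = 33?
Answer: 28691096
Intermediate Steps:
f(L, S) = 0
l = 8022 (l = (-5 - 2)*(-1146) = -7*(-1146) = 8022)
g = 28683074 (g = -14854*(-1931) = 28683074)
(f(d, 83) + l) + g = (0 + 8022) + 28683074 = 8022 + 28683074 = 28691096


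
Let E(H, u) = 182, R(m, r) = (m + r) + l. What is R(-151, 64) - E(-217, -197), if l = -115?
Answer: -384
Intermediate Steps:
R(m, r) = -115 + m + r (R(m, r) = (m + r) - 115 = -115 + m + r)
R(-151, 64) - E(-217, -197) = (-115 - 151 + 64) - 1*182 = -202 - 182 = -384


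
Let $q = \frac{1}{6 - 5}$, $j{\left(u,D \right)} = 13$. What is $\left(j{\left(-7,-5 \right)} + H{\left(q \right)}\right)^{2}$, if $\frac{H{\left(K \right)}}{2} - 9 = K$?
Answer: $1089$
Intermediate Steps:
$q = 1$ ($q = 1^{-1} = 1$)
$H{\left(K \right)} = 18 + 2 K$
$\left(j{\left(-7,-5 \right)} + H{\left(q \right)}\right)^{2} = \left(13 + \left(18 + 2 \cdot 1\right)\right)^{2} = \left(13 + \left(18 + 2\right)\right)^{2} = \left(13 + 20\right)^{2} = 33^{2} = 1089$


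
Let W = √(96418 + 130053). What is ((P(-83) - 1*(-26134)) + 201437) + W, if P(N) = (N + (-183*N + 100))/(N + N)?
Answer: 18880790/83 + √226471 ≈ 2.2796e+5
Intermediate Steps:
P(N) = (100 - 182*N)/(2*N) (P(N) = (N + (100 - 183*N))/((2*N)) = (100 - 182*N)*(1/(2*N)) = (100 - 182*N)/(2*N))
W = √226471 ≈ 475.89
((P(-83) - 1*(-26134)) + 201437) + W = (((-91 + 50/(-83)) - 1*(-26134)) + 201437) + √226471 = (((-91 + 50*(-1/83)) + 26134) + 201437) + √226471 = (((-91 - 50/83) + 26134) + 201437) + √226471 = ((-7603/83 + 26134) + 201437) + √226471 = (2161519/83 + 201437) + √226471 = 18880790/83 + √226471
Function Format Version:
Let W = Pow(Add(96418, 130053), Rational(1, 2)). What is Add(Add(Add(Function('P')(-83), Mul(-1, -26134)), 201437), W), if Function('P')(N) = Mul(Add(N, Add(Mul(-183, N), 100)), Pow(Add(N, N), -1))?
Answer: Add(Rational(18880790, 83), Pow(226471, Rational(1, 2))) ≈ 2.2796e+5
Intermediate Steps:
Function('P')(N) = Mul(Rational(1, 2), Pow(N, -1), Add(100, Mul(-182, N))) (Function('P')(N) = Mul(Add(N, Add(100, Mul(-183, N))), Pow(Mul(2, N), -1)) = Mul(Add(100, Mul(-182, N)), Mul(Rational(1, 2), Pow(N, -1))) = Mul(Rational(1, 2), Pow(N, -1), Add(100, Mul(-182, N))))
W = Pow(226471, Rational(1, 2)) ≈ 475.89
Add(Add(Add(Function('P')(-83), Mul(-1, -26134)), 201437), W) = Add(Add(Add(Add(-91, Mul(50, Pow(-83, -1))), Mul(-1, -26134)), 201437), Pow(226471, Rational(1, 2))) = Add(Add(Add(Add(-91, Mul(50, Rational(-1, 83))), 26134), 201437), Pow(226471, Rational(1, 2))) = Add(Add(Add(Add(-91, Rational(-50, 83)), 26134), 201437), Pow(226471, Rational(1, 2))) = Add(Add(Add(Rational(-7603, 83), 26134), 201437), Pow(226471, Rational(1, 2))) = Add(Add(Rational(2161519, 83), 201437), Pow(226471, Rational(1, 2))) = Add(Rational(18880790, 83), Pow(226471, Rational(1, 2)))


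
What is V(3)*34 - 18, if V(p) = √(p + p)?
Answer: -18 + 34*√6 ≈ 65.283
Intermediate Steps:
V(p) = √2*√p (V(p) = √(2*p) = √2*√p)
V(3)*34 - 18 = (√2*√3)*34 - 18 = √6*34 - 18 = 34*√6 - 18 = -18 + 34*√6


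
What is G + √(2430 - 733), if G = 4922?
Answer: 4922 + √1697 ≈ 4963.2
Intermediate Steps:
G + √(2430 - 733) = 4922 + √(2430 - 733) = 4922 + √1697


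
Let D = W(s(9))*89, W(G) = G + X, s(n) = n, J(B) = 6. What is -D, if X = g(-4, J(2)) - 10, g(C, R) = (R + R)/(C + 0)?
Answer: 356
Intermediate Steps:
g(C, R) = 2*R/C (g(C, R) = (2*R)/C = 2*R/C)
X = -13 (X = 2*6/(-4) - 10 = 2*6*(-¼) - 10 = -3 - 10 = -13)
W(G) = -13 + G (W(G) = G - 13 = -13 + G)
D = -356 (D = (-13 + 9)*89 = -4*89 = -356)
-D = -1*(-356) = 356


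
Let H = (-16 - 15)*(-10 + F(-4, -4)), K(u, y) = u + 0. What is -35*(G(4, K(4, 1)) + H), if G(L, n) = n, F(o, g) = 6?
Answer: -4480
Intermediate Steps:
K(u, y) = u
H = 124 (H = (-16 - 15)*(-10 + 6) = -31*(-4) = 124)
-35*(G(4, K(4, 1)) + H) = -35*(4 + 124) = -35*128 = -4480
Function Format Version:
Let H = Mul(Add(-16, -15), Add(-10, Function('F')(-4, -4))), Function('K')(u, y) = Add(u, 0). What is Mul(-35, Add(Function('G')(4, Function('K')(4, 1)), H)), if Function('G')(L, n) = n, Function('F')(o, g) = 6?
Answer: -4480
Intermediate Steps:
Function('K')(u, y) = u
H = 124 (H = Mul(Add(-16, -15), Add(-10, 6)) = Mul(-31, -4) = 124)
Mul(-35, Add(Function('G')(4, Function('K')(4, 1)), H)) = Mul(-35, Add(4, 124)) = Mul(-35, 128) = -4480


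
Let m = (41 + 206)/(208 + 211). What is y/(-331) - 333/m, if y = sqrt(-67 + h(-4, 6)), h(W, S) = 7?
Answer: -139527/247 - 2*I*sqrt(15)/331 ≈ -564.89 - 0.023402*I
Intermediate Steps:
m = 247/419 ≈ 0.58950
y = 2*I*sqrt(15) (y = sqrt(-67 + 7) = sqrt(-60) = 2*I*sqrt(15) ≈ 7.746*I)
y/(-331) - 333/m = (2*I*sqrt(15))/(-331) - 333/247/419 = (2*I*sqrt(15))*(-1/331) - 333*419/247 = -2*I*sqrt(15)/331 - 139527/247 = -139527/247 - 2*I*sqrt(15)/331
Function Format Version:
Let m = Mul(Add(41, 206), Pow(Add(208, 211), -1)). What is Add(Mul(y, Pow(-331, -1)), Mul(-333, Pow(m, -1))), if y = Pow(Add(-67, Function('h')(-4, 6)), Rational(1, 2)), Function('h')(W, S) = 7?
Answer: Add(Rational(-139527, 247), Mul(Rational(-2, 331), I, Pow(15, Rational(1, 2)))) ≈ Add(-564.89, Mul(-0.023402, I))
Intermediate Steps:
m = Rational(247, 419) (m = Mul(247, Pow(419, -1)) = Mul(247, Rational(1, 419)) = Rational(247, 419) ≈ 0.58950)
y = Mul(2, I, Pow(15, Rational(1, 2))) (y = Pow(Add(-67, 7), Rational(1, 2)) = Pow(-60, Rational(1, 2)) = Mul(2, I, Pow(15, Rational(1, 2))) ≈ Mul(7.7460, I))
Add(Mul(y, Pow(-331, -1)), Mul(-333, Pow(m, -1))) = Add(Mul(Mul(2, I, Pow(15, Rational(1, 2))), Pow(-331, -1)), Mul(-333, Pow(Rational(247, 419), -1))) = Add(Mul(Mul(2, I, Pow(15, Rational(1, 2))), Rational(-1, 331)), Mul(-333, Rational(419, 247))) = Add(Mul(Rational(-2, 331), I, Pow(15, Rational(1, 2))), Rational(-139527, 247)) = Add(Rational(-139527, 247), Mul(Rational(-2, 331), I, Pow(15, Rational(1, 2))))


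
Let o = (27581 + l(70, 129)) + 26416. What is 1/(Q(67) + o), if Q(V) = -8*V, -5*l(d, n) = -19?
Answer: 5/267324 ≈ 1.8704e-5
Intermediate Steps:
l(d, n) = 19/5 (l(d, n) = -⅕*(-19) = 19/5)
o = 270004/5 (o = (27581 + 19/5) + 26416 = 137924/5 + 26416 = 270004/5 ≈ 54001.)
1/(Q(67) + o) = 1/(-8*67 + 270004/5) = 1/(-536 + 270004/5) = 1/(267324/5) = 5/267324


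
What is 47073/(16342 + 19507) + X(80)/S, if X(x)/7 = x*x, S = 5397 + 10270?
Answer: 2343527891/561646283 ≈ 4.1726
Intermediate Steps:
S = 15667
X(x) = 7*x² (X(x) = 7*(x*x) = 7*x²)
47073/(16342 + 19507) + X(80)/S = 47073/(16342 + 19507) + (7*80²)/15667 = 47073/35849 + (7*6400)*(1/15667) = 47073*(1/35849) + 44800*(1/15667) = 47073/35849 + 44800/15667 = 2343527891/561646283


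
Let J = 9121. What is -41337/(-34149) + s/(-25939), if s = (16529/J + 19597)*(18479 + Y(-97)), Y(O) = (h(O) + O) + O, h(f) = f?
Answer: -37006297174726863/2693099633077 ≈ -13741.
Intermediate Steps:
Y(O) = 3*O (Y(O) = (O + O) + O = 2*O + O = 3*O)
s = 3251300812008/9121 (s = (16529/9121 + 19597)*(18479 + 3*(-97)) = (16529*(1/9121) + 19597)*(18479 - 291) = (16529/9121 + 19597)*18188 = (178760766/9121)*18188 = 3251300812008/9121 ≈ 3.5646e+8)
-41337/(-34149) + s/(-25939) = -41337/(-34149) + (3251300812008/9121)/(-25939) = -41337*(-1/34149) + (3251300812008/9121)*(-1/25939) = 13779/11383 - 3251300812008/236589619 = -37006297174726863/2693099633077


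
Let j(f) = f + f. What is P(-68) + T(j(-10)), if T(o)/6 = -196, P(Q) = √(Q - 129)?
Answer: -1176 + I*√197 ≈ -1176.0 + 14.036*I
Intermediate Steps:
P(Q) = √(-129 + Q)
j(f) = 2*f
T(o) = -1176 (T(o) = 6*(-196) = -1176)
P(-68) + T(j(-10)) = √(-129 - 68) - 1176 = √(-197) - 1176 = I*√197 - 1176 = -1176 + I*√197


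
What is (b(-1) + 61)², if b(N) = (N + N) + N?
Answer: 3364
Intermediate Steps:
b(N) = 3*N (b(N) = 2*N + N = 3*N)
(b(-1) + 61)² = (3*(-1) + 61)² = (-3 + 61)² = 58² = 3364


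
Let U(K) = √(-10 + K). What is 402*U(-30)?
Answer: 804*I*√10 ≈ 2542.5*I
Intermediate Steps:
402*U(-30) = 402*√(-10 - 30) = 402*√(-40) = 402*(2*I*√10) = 804*I*√10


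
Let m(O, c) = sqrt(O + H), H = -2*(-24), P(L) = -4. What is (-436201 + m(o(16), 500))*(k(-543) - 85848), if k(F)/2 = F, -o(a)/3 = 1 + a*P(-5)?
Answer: 37920697734 - 86934*sqrt(237) ≈ 3.7919e+10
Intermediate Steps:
H = 48
o(a) = -3 + 12*a (o(a) = -3*(1 + a*(-4)) = -3*(1 - 4*a) = -3 + 12*a)
k(F) = 2*F
m(O, c) = sqrt(48 + O) (m(O, c) = sqrt(O + 48) = sqrt(48 + O))
(-436201 + m(o(16), 500))*(k(-543) - 85848) = (-436201 + sqrt(48 + (-3 + 12*16)))*(2*(-543) - 85848) = (-436201 + sqrt(48 + (-3 + 192)))*(-1086 - 85848) = (-436201 + sqrt(48 + 189))*(-86934) = (-436201 + sqrt(237))*(-86934) = 37920697734 - 86934*sqrt(237)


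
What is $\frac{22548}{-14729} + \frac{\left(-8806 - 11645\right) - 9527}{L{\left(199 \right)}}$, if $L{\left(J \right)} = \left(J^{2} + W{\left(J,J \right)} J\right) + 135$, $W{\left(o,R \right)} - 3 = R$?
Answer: $- \frac{1121948897}{588673943} \approx -1.9059$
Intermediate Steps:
$W{\left(o,R \right)} = 3 + R$
$L{\left(J \right)} = 135 + J^{2} + J \left(3 + J\right)$ ($L{\left(J \right)} = \left(J^{2} + \left(3 + J\right) J\right) + 135 = \left(J^{2} + J \left(3 + J\right)\right) + 135 = 135 + J^{2} + J \left(3 + J\right)$)
$\frac{22548}{-14729} + \frac{\left(-8806 - 11645\right) - 9527}{L{\left(199 \right)}} = \frac{22548}{-14729} + \frac{\left(-8806 - 11645\right) - 9527}{135 + 199^{2} + 199 \left(3 + 199\right)} = 22548 \left(- \frac{1}{14729}\right) + \frac{-20451 - 9527}{135 + 39601 + 199 \cdot 202} = - \frac{22548}{14729} - \frac{29978}{135 + 39601 + 40198} = - \frac{22548}{14729} - \frac{29978}{79934} = - \frac{22548}{14729} - \frac{14989}{39967} = - \frac{1121948897}{588673943}$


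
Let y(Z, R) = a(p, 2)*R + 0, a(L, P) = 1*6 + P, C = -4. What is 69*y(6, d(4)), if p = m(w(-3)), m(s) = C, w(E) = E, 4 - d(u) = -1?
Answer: 2760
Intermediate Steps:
d(u) = 5 (d(u) = 4 - 1*(-1) = 4 + 1 = 5)
m(s) = -4
p = -4
a(L, P) = 6 + P
y(Z, R) = 8*R (y(Z, R) = (6 + 2)*R + 0 = 8*R + 0 = 8*R)
69*y(6, d(4)) = 69*(8*5) = 69*40 = 2760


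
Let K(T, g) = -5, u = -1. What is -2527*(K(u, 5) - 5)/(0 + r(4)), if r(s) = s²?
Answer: 12635/8 ≈ 1579.4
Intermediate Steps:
-2527*(K(u, 5) - 5)/(0 + r(4)) = -2527*(-5 - 5)/(0 + 4²) = -(-25270)/(0 + 16) = -(-25270)/16 = -2527*(-5/8) = 12635/8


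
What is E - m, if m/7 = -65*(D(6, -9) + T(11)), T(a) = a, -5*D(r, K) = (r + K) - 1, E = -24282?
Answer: -18913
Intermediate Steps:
D(r, K) = ⅕ - K/5 - r/5 (D(r, K) = -((r + K) - 1)/5 = -((K + r) - 1)/5 = -(-1 + K + r)/5 = ⅕ - K/5 - r/5)
m = -5369 (m = 7*(-65*((⅕ - ⅕*(-9) - ⅕*6) + 11)) = 7*(-65*((⅕ + 9/5 - 6/5) + 11)) = 7*(-65*(⅘ + 11)) = 7*(-65*59/5) = 7*(-767) = -5369)
E - m = -24282 - 1*(-5369) = -24282 + 5369 = -18913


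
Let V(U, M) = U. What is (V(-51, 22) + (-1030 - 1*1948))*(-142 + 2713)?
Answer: -7787559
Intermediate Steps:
(V(-51, 22) + (-1030 - 1*1948))*(-142 + 2713) = (-51 + (-1030 - 1*1948))*(-142 + 2713) = (-51 + (-1030 - 1948))*2571 = (-51 - 2978)*2571 = -3029*2571 = -7787559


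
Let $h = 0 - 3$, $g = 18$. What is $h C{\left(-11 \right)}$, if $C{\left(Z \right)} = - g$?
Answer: $54$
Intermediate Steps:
$h = -3$
$C{\left(Z \right)} = -18$ ($C{\left(Z \right)} = \left(-1\right) 18 = -18$)
$h C{\left(-11 \right)} = \left(-3\right) \left(-18\right) = 54$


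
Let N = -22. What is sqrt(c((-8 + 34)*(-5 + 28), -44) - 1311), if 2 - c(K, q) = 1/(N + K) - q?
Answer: I*sqrt(779329)/24 ≈ 36.783*I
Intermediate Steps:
c(K, q) = 2 + q - 1/(-22 + K) (c(K, q) = 2 - (1/(-22 + K) - q) = 2 + (q - 1/(-22 + K)) = 2 + q - 1/(-22 + K))
sqrt(c((-8 + 34)*(-5 + 28), -44) - 1311) = sqrt((-45 - 22*(-44) + 2*((-8 + 34)*(-5 + 28)) + ((-8 + 34)*(-5 + 28))*(-44))/(-22 + (-8 + 34)*(-5 + 28)) - 1311) = sqrt((-45 + 968 + 2*(26*23) + (26*23)*(-44))/(-22 + 26*23) - 1311) = sqrt((-45 + 968 + 2*598 + 598*(-44))/(-22 + 598) - 1311) = sqrt((-45 + 968 + 1196 - 26312)/576 - 1311) = sqrt((1/576)*(-24193) - 1311) = sqrt(-24193/576 - 1311) = sqrt(-779329/576) = I*sqrt(779329)/24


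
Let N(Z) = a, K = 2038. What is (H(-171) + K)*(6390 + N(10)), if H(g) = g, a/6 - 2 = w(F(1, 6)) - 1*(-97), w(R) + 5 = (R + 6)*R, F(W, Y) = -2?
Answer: 12893502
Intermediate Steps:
w(R) = -5 + R*(6 + R) (w(R) = -5 + (R + 6)*R = -5 + (6 + R)*R = -5 + R*(6 + R))
a = 516 (a = 12 + 6*((-5 + (-2)² + 6*(-2)) - 1*(-97)) = 12 + 6*((-5 + 4 - 12) + 97) = 12 + 6*(-13 + 97) = 12 + 6*84 = 12 + 504 = 516)
N(Z) = 516
(H(-171) + K)*(6390 + N(10)) = (-171 + 2038)*(6390 + 516) = 1867*6906 = 12893502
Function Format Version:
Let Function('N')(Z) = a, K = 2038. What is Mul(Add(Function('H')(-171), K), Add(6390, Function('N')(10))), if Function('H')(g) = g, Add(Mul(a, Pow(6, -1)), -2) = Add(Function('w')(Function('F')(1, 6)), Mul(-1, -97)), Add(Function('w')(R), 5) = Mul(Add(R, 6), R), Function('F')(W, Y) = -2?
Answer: 12893502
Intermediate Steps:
Function('w')(R) = Add(-5, Mul(R, Add(6, R))) (Function('w')(R) = Add(-5, Mul(Add(R, 6), R)) = Add(-5, Mul(Add(6, R), R)) = Add(-5, Mul(R, Add(6, R))))
a = 516 (a = Add(12, Mul(6, Add(Add(-5, Pow(-2, 2), Mul(6, -2)), Mul(-1, -97)))) = Add(12, Mul(6, Add(Add(-5, 4, -12), 97))) = Add(12, Mul(6, Add(-13, 97))) = Add(12, Mul(6, 84)) = Add(12, 504) = 516)
Function('N')(Z) = 516
Mul(Add(Function('H')(-171), K), Add(6390, Function('N')(10))) = Mul(Add(-171, 2038), Add(6390, 516)) = Mul(1867, 6906) = 12893502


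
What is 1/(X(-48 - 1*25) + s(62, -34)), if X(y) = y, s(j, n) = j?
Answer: -1/11 ≈ -0.090909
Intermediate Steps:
1/(X(-48 - 1*25) + s(62, -34)) = 1/((-48 - 1*25) + 62) = 1/((-48 - 25) + 62) = 1/(-73 + 62) = 1/(-11) = -1/11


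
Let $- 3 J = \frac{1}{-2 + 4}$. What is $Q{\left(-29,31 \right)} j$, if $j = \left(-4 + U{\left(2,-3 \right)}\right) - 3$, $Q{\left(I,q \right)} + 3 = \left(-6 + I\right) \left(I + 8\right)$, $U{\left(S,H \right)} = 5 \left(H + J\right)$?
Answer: $-16714$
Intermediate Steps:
$J = - \frac{1}{6}$ ($J = - \frac{1}{3 \left(-2 + 4\right)} = - \frac{1}{3 \cdot 2} = \left(- \frac{1}{3}\right) \frac{1}{2} = - \frac{1}{6} \approx -0.16667$)
$U{\left(S,H \right)} = - \frac{5}{6} + 5 H$ ($U{\left(S,H \right)} = 5 \left(H - \frac{1}{6}\right) = 5 \left(- \frac{1}{6} + H\right) = - \frac{5}{6} + 5 H$)
$Q{\left(I,q \right)} = -3 + \left(-6 + I\right) \left(8 + I\right)$ ($Q{\left(I,q \right)} = -3 + \left(-6 + I\right) \left(I + 8\right) = -3 + \left(-6 + I\right) \left(8 + I\right)$)
$j = - \frac{137}{6}$ ($j = \left(-4 + \left(- \frac{5}{6} + 5 \left(-3\right)\right)\right) - 3 = \left(-4 - \frac{95}{6}\right) - 3 = - \frac{119}{6} - 3 = - \frac{137}{6} \approx -22.833$)
$Q{\left(-29,31 \right)} j = \left(-51 + \left(-29\right)^{2} + 2 \left(-29\right)\right) \left(- \frac{137}{6}\right) = \left(-51 + 841 - 58\right) \left(- \frac{137}{6}\right) = 732 \left(- \frac{137}{6}\right) = -16714$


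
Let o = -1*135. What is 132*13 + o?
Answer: 1581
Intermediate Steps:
o = -135
132*13 + o = 132*13 - 135 = 1716 - 135 = 1581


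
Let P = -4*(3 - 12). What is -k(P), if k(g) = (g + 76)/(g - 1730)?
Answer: 8/121 ≈ 0.066116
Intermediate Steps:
P = 36 (P = -4*(-9) = 36)
k(g) = (76 + g)/(-1730 + g)
-k(P) = -(76 + 36)/(-1730 + 36) = -112/(-1694) = -(-1)*112/1694 = -1*(-8/121) = 8/121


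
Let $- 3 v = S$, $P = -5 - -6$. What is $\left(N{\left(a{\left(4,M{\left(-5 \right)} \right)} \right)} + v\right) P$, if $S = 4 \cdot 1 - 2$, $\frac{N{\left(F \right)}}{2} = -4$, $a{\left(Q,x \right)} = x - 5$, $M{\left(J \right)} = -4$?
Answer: $- \frac{26}{3} \approx -8.6667$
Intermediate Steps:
$a{\left(Q,x \right)} = -5 + x$ ($a{\left(Q,x \right)} = x - 5 = -5 + x$)
$N{\left(F \right)} = -8$ ($N{\left(F \right)} = 2 \left(-4\right) = -8$)
$P = 1$ ($P = -5 + 6 = 1$)
$S = 2$ ($S = 4 - 2 = 2$)
$v = - \frac{2}{3}$ ($v = \left(- \frac{1}{3}\right) 2 = - \frac{2}{3} \approx -0.66667$)
$\left(N{\left(a{\left(4,M{\left(-5 \right)} \right)} \right)} + v\right) P = \left(-8 - \frac{2}{3}\right) 1 = \left(- \frac{26}{3}\right) 1 = - \frac{26}{3}$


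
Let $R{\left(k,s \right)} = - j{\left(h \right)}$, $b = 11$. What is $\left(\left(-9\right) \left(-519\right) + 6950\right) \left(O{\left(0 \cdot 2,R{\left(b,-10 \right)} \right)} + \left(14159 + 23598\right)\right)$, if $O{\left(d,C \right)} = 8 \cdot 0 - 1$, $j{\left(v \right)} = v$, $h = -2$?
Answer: $438762476$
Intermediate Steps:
$R{\left(k,s \right)} = 2$ ($R{\left(k,s \right)} = \left(-1\right) \left(-2\right) = 2$)
$O{\left(d,C \right)} = -1$ ($O{\left(d,C \right)} = 0 - 1 = -1$)
$\left(\left(-9\right) \left(-519\right) + 6950\right) \left(O{\left(0 \cdot 2,R{\left(b,-10 \right)} \right)} + \left(14159 + 23598\right)\right) = \left(\left(-9\right) \left(-519\right) + 6950\right) \left(-1 + \left(14159 + 23598\right)\right) = \left(4671 + 6950\right) \left(-1 + 37757\right) = 11621 \cdot 37756 = 438762476$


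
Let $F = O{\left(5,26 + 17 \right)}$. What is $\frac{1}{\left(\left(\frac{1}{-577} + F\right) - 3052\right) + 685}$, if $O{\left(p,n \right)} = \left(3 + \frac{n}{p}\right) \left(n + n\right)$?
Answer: $- \frac{2885}{3950724} \approx -0.00073025$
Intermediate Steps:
$O{\left(p,n \right)} = 2 n \left(3 + \frac{n}{p}\right)$ ($O{\left(p,n \right)} = \left(3 + \frac{n}{p}\right) 2 n = 2 n \left(3 + \frac{n}{p}\right)$)
$F = \frac{4988}{5}$ ($F = \frac{2 \left(26 + 17\right) \left(\left(26 + 17\right) + 3 \cdot 5\right)}{5} = 2 \cdot 43 \cdot \frac{1}{5} \left(43 + 15\right) = 2 \cdot 43 \cdot \frac{1}{5} \cdot 58 = \frac{4988}{5} \approx 997.6$)
$\frac{1}{\left(\left(\frac{1}{-577} + F\right) - 3052\right) + 685} = \frac{1}{\left(\left(\frac{1}{-577} + \frac{4988}{5}\right) - 3052\right) + 685} = \frac{1}{\left(\left(- \frac{1}{577} + \frac{4988}{5}\right) - 3052\right) + 685} = \frac{1}{\left(\frac{2878071}{2885} - 3052\right) + 685} = \frac{1}{- \frac{5926949}{2885} + 685} = \frac{1}{- \frac{3950724}{2885}} = - \frac{2885}{3950724}$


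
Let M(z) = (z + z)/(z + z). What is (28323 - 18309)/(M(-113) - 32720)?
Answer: -10014/32719 ≈ -0.30606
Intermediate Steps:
M(z) = 1 (M(z) = (2*z)/((2*z)) = (2*z)*(1/(2*z)) = 1)
(28323 - 18309)/(M(-113) - 32720) = (28323 - 18309)/(1 - 32720) = 10014/(-32719) = 10014*(-1/32719) = -10014/32719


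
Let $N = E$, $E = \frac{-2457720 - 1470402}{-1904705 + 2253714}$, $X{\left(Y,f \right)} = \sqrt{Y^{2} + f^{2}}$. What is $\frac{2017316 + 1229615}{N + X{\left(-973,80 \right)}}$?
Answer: $\frac{4451379830729960238}{116082622820134565} + \frac{395499840214543411 \sqrt{953129}}{116082622820134565} \approx 3364.6$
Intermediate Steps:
$E = - \frac{3928122}{349009} \approx -11.255$
$N = - \frac{3928122}{349009} \approx -11.255$
$\frac{2017316 + 1229615}{N + X{\left(-973,80 \right)}} = \frac{2017316 + 1229615}{- \frac{3928122}{349009} + \sqrt{\left(-973\right)^{2} + 80^{2}}} = \frac{3246931}{- \frac{3928122}{349009} + \sqrt{946729 + 6400}} = \frac{3246931}{- \frac{3928122}{349009} + \sqrt{953129}}$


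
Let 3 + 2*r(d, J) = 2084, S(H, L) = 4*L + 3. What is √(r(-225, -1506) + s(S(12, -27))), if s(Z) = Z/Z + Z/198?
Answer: 4*√70851/33 ≈ 32.264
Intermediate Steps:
S(H, L) = 3 + 4*L
s(Z) = 1 + Z/198 (s(Z) = 1 + Z*(1/198) = 1 + Z/198)
r(d, J) = 2081/2 (r(d, J) = -3/2 + (½)*2084 = -3/2 + 1042 = 2081/2)
√(r(-225, -1506) + s(S(12, -27))) = √(2081/2 + (1 + (3 + 4*(-27))/198)) = √(2081/2 + (1 + (3 - 108)/198)) = √(2081/2 + (1 + (1/198)*(-105))) = √(2081/2 + (1 - 35/66)) = √(2081/2 + 31/66) = √(34352/33) = 4*√70851/33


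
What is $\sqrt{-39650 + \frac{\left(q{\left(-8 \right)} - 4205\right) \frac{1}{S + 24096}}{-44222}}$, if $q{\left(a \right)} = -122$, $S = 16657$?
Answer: $\frac{3 i \sqrt{14308582492839181504902}}{1802179166} \approx 199.12 i$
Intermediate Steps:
$\sqrt{-39650 + \frac{\left(q{\left(-8 \right)} - 4205\right) \frac{1}{S + 24096}}{-44222}} = \sqrt{-39650 + \frac{\left(-122 - 4205\right) \frac{1}{16657 + 24096}}{-44222}} = \sqrt{-39650 + - \frac{4327}{40753} \left(- \frac{1}{44222}\right)} = \sqrt{-39650 + \left(-4327\right) \frac{1}{40753} \left(- \frac{1}{44222}\right)} = \sqrt{-39650 - - \frac{4327}{1802179166}} = \sqrt{-39650 + \frac{4327}{1802179166}} = \sqrt{- \frac{71456403927573}{1802179166}} = \frac{3 i \sqrt{14308582492839181504902}}{1802179166}$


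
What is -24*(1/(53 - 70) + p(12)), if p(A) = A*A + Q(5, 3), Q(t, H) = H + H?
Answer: -61176/17 ≈ -3598.6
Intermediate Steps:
Q(t, H) = 2*H
p(A) = 6 + A² (p(A) = A*A + 2*3 = A² + 6 = 6 + A²)
-24*(1/(53 - 70) + p(12)) = -24*(1/(53 - 70) + (6 + 12²)) = -24*(1/(-17) + (6 + 144)) = -24*(-1/17 + 150) = -24*2549/17 = -61176/17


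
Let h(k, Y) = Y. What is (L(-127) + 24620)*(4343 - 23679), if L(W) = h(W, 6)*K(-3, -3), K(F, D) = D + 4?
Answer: -476168336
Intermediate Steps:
K(F, D) = 4 + D
L(W) = 6 (L(W) = 6*(4 - 3) = 6*1 = 6)
(L(-127) + 24620)*(4343 - 23679) = (6 + 24620)*(4343 - 23679) = 24626*(-19336) = -476168336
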